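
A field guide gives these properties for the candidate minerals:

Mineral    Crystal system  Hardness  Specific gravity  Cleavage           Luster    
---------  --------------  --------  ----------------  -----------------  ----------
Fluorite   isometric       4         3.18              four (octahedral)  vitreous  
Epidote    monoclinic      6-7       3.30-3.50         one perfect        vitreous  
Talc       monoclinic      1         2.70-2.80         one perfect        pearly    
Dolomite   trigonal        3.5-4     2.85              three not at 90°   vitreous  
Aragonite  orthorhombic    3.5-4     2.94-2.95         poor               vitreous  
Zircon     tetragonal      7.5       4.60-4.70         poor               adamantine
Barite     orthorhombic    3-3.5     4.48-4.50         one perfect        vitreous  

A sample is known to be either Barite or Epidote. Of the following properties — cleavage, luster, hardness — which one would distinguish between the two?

Cleavage: both one perfect — same for both.
Luster: both vitreous — same for both.
Hardness: Barite 3-3.5, Epidote 6-7 — different.
Of the listed properties, hardness is the one that separates them.

hardness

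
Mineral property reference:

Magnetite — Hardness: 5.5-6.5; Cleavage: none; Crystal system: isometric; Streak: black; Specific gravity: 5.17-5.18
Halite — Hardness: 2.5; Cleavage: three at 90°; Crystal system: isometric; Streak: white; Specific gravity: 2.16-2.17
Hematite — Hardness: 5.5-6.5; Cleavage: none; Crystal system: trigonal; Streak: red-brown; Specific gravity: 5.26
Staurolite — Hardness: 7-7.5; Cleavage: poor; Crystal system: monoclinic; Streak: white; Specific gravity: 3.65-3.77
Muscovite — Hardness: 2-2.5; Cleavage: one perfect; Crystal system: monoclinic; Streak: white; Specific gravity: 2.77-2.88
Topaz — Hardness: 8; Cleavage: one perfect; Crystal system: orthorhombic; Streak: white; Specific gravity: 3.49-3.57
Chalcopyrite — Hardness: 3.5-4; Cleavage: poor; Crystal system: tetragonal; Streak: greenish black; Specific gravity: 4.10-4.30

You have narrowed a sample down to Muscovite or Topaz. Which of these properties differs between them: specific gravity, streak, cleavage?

specific gravity

Specific gravity: Muscovite 2.77-2.88, Topaz 3.49-3.57 — distinct.
Streak: both white — same for both.
Cleavage: both one perfect — same for both.
Only specific gravity differs between Muscovite and Topaz among the listed tests.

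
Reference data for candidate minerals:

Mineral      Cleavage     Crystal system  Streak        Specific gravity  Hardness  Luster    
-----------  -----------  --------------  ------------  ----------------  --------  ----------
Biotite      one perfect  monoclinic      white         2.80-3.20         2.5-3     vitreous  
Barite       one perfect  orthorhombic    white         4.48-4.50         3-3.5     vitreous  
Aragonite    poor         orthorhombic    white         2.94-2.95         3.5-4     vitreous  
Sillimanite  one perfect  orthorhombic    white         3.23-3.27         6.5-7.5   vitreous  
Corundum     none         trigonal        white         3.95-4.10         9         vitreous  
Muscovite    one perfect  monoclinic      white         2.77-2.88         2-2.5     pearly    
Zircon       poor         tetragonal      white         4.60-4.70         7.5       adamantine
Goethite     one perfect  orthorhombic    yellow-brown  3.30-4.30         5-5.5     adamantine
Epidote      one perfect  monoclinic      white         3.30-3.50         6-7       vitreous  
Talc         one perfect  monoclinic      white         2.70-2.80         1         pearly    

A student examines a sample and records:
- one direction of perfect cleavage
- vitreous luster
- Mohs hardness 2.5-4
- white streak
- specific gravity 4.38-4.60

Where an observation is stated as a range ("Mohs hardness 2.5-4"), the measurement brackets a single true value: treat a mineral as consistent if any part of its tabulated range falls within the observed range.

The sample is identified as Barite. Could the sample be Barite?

Consistent

One direction of perfect cleavage — is consistent with Barite (cleavage one perfect).
Vitreous luster — is consistent with Barite (vitreous luster).
Mohs hardness 2.5-4 — is consistent with Barite (hardness 3-3.5).
White streak — is consistent with Barite (white streak).
Specific gravity 4.38-4.60 — is consistent with Barite (SG 4.48-4.50).
Nothing contradicts Barite.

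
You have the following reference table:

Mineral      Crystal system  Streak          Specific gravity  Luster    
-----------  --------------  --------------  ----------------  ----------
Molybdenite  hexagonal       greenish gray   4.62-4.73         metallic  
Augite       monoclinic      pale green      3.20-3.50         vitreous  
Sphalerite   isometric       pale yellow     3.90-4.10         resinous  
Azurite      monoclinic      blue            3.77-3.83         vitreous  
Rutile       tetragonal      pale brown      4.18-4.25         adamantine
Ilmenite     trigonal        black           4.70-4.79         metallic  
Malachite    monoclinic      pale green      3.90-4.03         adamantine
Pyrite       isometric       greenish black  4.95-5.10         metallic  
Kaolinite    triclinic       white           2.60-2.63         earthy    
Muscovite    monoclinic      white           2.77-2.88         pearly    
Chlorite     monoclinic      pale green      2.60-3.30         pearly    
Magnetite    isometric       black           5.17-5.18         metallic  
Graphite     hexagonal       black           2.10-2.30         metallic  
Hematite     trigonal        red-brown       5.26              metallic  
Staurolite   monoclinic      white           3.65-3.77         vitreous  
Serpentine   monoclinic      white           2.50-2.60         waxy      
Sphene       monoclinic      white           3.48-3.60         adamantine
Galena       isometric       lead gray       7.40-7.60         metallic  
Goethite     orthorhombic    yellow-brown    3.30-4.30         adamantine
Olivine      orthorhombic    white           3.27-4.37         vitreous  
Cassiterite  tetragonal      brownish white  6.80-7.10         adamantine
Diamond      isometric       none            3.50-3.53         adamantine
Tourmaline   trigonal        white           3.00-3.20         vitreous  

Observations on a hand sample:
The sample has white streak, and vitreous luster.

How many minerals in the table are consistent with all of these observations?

3

White streak: Kaolinite, Muscovite, Staurolite, Serpentine, Sphene, Olivine, Tourmaline remain.
Vitreous luster: Staurolite, Olivine, Tourmaline remain.
Consistent with every observation: Olivine, Staurolite, Tourmaline.
That is 3 minerals.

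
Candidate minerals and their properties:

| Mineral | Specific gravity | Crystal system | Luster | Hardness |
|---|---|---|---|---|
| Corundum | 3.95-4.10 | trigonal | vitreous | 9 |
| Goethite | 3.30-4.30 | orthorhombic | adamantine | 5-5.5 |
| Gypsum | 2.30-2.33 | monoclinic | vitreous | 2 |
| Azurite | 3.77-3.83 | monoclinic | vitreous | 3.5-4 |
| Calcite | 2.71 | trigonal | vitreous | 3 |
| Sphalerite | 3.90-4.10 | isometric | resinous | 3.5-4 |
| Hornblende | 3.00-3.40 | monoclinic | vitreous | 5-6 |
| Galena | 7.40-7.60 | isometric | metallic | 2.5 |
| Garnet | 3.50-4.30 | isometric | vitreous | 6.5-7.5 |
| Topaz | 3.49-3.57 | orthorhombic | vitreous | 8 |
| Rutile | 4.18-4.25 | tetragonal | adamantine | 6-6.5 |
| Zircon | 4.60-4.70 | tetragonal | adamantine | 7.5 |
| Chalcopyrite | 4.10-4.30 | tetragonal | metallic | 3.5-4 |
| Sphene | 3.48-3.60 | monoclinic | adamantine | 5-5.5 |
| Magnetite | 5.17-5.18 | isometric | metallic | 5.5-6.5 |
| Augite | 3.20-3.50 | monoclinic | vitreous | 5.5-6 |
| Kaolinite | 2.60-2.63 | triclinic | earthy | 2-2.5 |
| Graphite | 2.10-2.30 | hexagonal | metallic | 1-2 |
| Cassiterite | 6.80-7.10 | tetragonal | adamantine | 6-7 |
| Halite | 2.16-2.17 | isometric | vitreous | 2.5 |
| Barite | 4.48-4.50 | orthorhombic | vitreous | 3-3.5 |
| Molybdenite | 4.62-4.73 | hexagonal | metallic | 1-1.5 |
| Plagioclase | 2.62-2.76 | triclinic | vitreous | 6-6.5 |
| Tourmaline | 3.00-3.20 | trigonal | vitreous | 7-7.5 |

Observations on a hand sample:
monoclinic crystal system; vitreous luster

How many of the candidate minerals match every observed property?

Monoclinic crystal system: leaves Gypsum, Azurite, Hornblende, Sphene, Augite.
Vitreous luster eliminates Sphene.
Remaining candidates: Augite, Azurite, Gypsum, Hornblende.
That is 4 minerals.

4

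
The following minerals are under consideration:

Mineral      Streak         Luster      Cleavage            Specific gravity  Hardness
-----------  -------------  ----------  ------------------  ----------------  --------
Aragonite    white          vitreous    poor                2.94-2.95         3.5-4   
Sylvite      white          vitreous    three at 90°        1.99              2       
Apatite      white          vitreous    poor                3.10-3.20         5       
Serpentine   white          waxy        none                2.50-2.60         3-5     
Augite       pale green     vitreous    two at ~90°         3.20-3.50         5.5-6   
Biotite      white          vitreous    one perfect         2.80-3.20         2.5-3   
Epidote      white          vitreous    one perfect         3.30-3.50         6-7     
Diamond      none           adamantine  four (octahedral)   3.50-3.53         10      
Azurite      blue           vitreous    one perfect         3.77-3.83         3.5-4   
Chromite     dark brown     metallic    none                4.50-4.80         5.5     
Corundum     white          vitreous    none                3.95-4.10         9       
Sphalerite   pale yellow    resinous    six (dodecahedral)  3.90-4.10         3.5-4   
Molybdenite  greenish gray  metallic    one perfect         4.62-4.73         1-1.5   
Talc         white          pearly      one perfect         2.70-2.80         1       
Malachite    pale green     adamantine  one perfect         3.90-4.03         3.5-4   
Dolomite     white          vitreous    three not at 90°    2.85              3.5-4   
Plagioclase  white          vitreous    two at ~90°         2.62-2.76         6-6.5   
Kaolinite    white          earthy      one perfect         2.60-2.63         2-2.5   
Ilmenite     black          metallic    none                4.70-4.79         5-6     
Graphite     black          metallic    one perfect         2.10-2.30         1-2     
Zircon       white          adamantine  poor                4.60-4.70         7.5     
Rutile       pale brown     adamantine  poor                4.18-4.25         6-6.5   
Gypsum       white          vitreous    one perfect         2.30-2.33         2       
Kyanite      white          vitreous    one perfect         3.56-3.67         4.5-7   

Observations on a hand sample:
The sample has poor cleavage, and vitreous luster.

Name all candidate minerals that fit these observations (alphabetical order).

Poor cleavage: leaves Aragonite, Apatite, Zircon, Rutile.
Vitreous luster rules out Zircon, Rutile.
Consistent with every observation: Apatite, Aragonite.

Apatite, Aragonite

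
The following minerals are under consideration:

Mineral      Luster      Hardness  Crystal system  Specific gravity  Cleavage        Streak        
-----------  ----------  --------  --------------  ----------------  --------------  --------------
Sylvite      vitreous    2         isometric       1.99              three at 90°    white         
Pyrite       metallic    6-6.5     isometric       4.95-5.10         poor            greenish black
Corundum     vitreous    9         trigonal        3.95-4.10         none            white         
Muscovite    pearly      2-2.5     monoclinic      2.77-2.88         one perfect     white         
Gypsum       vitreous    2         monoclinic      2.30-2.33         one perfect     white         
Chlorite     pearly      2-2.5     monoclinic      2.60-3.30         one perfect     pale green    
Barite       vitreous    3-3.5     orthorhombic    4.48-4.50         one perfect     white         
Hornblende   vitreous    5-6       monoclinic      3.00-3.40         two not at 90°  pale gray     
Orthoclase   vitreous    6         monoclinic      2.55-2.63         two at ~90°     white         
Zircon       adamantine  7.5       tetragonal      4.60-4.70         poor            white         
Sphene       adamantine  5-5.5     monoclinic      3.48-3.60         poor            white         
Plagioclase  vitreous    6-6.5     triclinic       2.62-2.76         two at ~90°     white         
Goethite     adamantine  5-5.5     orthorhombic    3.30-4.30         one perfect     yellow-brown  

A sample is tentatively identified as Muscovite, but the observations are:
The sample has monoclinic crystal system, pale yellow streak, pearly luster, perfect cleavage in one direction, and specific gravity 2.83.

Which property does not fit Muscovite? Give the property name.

streak

Monoclinic crystal system: Muscovite has monoclinic system — consistent.
Pale yellow streak: Muscovite has white streak — does not match.
Pearly luster: Muscovite has pearly luster — consistent.
Perfect cleavage in one direction: Muscovite has cleavage one perfect — consistent.
Specific gravity 2.83: Muscovite has SG 2.77-2.88 — consistent.
The streak is the one property that does not fit.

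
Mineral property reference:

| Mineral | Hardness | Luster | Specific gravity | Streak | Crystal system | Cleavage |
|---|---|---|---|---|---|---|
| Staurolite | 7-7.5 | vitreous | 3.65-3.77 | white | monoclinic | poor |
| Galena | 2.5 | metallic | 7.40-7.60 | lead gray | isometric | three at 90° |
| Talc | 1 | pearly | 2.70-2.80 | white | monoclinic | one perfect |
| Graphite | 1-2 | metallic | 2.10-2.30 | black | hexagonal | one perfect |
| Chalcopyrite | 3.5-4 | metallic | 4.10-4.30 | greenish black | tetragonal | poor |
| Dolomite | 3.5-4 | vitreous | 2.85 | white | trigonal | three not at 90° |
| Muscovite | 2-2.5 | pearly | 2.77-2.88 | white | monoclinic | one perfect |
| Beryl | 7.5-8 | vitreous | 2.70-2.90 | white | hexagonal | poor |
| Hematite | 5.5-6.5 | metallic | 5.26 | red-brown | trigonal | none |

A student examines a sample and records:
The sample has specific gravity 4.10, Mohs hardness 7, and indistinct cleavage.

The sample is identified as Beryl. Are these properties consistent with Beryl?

Inconsistent

Specific gravity 4.10 — Beryl has SG 2.70-2.90; a mismatch.
Mohs hardness 7 — Beryl has hardness 7.5-8; a mismatch.
Indistinct cleavage — fits Beryl (cleavage poor).
2 of the observed properties are inconsistent with Beryl.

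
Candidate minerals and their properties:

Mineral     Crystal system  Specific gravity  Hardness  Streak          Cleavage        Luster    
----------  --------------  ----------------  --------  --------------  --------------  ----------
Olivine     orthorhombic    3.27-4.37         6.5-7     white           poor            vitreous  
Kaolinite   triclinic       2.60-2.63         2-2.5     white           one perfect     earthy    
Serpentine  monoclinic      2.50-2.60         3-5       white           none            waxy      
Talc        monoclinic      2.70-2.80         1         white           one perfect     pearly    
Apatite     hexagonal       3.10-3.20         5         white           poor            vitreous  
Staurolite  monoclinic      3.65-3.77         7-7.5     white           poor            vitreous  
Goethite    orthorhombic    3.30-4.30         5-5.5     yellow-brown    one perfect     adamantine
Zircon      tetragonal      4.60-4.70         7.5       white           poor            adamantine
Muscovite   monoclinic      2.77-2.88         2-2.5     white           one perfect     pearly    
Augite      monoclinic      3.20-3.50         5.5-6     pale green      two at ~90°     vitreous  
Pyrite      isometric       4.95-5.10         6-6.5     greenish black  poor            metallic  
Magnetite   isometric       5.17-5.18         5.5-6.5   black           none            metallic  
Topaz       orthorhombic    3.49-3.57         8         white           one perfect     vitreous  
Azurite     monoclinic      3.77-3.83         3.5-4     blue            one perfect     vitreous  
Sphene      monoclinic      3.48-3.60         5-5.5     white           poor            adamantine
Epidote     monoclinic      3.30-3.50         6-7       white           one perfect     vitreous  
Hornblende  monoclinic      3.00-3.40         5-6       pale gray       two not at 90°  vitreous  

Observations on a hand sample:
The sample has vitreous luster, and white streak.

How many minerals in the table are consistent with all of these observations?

Vitreous luster — only Olivine, Apatite, Staurolite, Augite, Topaz, Azurite, Epidote, Hornblende remain.
White streak eliminates Augite, Azurite, Hornblende.
The minerals that satisfy all observations are Apatite, Epidote, Olivine, Staurolite, Topaz.
That is 5 minerals.

5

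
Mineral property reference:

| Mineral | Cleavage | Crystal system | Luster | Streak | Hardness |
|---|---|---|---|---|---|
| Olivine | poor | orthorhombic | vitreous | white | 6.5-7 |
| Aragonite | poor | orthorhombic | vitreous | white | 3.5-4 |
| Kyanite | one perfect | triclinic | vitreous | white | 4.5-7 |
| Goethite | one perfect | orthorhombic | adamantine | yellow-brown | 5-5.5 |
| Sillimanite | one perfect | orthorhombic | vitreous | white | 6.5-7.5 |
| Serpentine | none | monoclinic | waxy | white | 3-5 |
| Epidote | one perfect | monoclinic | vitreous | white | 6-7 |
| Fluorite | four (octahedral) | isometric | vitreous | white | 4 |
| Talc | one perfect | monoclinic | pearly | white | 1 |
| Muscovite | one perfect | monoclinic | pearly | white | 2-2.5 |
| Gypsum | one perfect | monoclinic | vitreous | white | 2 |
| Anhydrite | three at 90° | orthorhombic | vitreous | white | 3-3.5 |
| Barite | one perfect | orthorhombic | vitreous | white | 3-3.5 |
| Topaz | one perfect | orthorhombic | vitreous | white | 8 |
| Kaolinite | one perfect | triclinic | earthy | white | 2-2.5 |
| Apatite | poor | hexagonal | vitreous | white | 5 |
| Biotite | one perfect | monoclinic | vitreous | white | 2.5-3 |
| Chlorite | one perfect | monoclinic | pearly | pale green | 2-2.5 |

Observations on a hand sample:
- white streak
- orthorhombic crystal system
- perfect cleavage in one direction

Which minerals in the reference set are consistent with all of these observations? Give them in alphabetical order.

White streak excludes Goethite, Chlorite.
Orthorhombic crystal system — leaves Olivine, Aragonite, Sillimanite, Anhydrite, Barite, Topaz.
Perfect cleavage in one direction excludes Olivine, Aragonite, Anhydrite.
Remaining candidates: Barite, Sillimanite, Topaz.

Barite, Sillimanite, Topaz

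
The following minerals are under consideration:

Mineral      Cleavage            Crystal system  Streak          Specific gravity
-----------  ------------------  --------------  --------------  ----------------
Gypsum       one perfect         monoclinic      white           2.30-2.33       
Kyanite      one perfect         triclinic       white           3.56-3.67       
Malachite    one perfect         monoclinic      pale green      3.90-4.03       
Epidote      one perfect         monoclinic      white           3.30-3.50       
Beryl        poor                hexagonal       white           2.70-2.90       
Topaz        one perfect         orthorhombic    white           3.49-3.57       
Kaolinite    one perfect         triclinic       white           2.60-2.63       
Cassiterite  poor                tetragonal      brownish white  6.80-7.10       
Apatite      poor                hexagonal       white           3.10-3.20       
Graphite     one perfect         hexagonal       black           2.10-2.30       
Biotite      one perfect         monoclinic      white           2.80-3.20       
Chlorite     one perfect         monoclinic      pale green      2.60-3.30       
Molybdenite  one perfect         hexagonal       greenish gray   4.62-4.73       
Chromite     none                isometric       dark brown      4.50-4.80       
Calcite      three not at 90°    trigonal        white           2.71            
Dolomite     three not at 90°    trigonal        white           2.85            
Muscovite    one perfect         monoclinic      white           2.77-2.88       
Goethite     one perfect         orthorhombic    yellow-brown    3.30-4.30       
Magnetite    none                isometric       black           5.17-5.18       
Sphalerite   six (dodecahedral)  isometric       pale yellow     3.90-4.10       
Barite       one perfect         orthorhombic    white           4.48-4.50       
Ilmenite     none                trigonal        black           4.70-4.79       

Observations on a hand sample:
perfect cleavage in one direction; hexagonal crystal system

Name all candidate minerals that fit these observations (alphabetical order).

Graphite, Molybdenite

Perfect cleavage in one direction — Gypsum, Kyanite, Malachite, Epidote, Topaz, Kaolinite, Graphite, Biotite, Chlorite, Molybdenite, Muscovite, Goethite, Barite remain.
Hexagonal crystal system — narrows the field to Graphite, Molybdenite.
Remaining candidates: Graphite, Molybdenite.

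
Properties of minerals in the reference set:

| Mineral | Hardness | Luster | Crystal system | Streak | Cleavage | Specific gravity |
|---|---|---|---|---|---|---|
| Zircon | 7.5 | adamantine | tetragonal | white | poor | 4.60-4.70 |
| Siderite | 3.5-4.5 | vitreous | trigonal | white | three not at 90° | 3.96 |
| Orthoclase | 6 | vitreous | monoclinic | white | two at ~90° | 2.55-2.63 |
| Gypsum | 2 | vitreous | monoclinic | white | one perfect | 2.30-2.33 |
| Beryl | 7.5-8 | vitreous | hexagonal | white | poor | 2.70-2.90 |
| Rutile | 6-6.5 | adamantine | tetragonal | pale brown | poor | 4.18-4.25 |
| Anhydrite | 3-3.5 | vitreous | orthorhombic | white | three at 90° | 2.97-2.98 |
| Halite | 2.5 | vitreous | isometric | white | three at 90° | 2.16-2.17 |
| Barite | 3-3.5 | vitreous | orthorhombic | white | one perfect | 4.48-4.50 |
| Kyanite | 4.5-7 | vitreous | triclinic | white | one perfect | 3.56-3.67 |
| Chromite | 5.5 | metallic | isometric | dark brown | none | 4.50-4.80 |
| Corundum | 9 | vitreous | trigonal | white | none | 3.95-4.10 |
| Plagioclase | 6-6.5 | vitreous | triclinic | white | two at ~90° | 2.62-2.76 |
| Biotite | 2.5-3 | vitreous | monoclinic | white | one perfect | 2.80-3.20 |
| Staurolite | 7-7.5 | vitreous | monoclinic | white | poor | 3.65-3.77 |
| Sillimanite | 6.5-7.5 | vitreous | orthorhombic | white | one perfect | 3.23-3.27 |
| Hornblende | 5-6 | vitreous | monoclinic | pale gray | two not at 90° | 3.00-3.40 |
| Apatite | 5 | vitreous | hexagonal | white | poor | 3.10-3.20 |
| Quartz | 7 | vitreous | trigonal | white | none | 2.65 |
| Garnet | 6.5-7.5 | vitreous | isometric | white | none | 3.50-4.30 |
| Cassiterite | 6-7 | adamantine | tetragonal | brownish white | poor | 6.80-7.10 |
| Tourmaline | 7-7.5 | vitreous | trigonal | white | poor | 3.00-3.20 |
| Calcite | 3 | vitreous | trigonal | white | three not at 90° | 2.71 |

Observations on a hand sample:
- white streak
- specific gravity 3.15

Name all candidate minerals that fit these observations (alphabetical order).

Apatite, Biotite, Tourmaline

White streak is inconsistent with Rutile, Chromite, Hornblende, Cassiterite.
Specific gravity 3.15 — leaves Biotite, Apatite, Tourmaline.
Consistent with every observation: Apatite, Biotite, Tourmaline.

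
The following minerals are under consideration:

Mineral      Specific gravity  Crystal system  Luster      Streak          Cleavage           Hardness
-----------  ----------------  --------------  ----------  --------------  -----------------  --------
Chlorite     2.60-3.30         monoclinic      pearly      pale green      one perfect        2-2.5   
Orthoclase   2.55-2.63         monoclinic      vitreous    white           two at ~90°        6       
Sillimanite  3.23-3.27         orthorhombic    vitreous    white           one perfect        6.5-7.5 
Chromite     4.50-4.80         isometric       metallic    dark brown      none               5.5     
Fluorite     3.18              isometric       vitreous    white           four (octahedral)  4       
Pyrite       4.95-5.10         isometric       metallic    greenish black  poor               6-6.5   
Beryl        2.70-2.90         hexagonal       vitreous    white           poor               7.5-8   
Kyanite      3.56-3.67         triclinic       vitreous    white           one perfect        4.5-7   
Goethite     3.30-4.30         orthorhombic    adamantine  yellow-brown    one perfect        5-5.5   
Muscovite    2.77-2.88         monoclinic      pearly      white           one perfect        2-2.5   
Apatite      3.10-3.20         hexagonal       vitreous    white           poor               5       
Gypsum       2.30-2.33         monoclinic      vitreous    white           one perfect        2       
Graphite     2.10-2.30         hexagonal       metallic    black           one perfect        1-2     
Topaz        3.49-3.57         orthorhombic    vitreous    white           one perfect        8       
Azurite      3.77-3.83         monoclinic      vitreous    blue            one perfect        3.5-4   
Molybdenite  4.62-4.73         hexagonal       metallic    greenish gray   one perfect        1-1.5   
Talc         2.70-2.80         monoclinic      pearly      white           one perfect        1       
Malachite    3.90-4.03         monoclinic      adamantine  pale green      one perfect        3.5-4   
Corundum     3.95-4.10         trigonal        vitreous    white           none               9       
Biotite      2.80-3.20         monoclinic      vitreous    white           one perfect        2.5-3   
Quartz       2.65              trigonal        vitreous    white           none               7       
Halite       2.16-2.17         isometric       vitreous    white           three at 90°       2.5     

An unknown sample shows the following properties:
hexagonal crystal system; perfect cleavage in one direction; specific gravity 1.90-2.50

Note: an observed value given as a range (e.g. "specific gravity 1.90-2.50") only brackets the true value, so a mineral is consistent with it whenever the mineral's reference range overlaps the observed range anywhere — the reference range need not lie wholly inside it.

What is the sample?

Graphite

Hexagonal crystal system — only Beryl, Apatite, Graphite, Molybdenite remain.
Perfect cleavage in one direction rules out Beryl, Apatite.
Specific gravity 1.90-2.50 is inconsistent with Molybdenite.
Only Graphite satisfies all observations.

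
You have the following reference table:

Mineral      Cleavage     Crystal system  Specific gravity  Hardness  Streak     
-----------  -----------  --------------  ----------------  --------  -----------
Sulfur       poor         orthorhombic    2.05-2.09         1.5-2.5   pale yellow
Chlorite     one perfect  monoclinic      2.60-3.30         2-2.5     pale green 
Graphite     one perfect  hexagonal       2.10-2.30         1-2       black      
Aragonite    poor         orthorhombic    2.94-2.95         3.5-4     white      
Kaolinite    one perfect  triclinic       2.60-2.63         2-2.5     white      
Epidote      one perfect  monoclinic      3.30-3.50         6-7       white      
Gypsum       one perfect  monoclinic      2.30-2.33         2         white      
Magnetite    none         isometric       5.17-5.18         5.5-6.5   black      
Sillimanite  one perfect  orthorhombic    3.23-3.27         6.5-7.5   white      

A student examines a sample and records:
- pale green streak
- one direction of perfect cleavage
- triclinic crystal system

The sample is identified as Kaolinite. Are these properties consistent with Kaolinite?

Pale green streak — Kaolinite has white streak; which does not match.
One direction of perfect cleavage — consistent with Kaolinite (cleavage one perfect).
Triclinic crystal system — consistent with Kaolinite (triclinic system).
The streak observation rules out Kaolinite.

No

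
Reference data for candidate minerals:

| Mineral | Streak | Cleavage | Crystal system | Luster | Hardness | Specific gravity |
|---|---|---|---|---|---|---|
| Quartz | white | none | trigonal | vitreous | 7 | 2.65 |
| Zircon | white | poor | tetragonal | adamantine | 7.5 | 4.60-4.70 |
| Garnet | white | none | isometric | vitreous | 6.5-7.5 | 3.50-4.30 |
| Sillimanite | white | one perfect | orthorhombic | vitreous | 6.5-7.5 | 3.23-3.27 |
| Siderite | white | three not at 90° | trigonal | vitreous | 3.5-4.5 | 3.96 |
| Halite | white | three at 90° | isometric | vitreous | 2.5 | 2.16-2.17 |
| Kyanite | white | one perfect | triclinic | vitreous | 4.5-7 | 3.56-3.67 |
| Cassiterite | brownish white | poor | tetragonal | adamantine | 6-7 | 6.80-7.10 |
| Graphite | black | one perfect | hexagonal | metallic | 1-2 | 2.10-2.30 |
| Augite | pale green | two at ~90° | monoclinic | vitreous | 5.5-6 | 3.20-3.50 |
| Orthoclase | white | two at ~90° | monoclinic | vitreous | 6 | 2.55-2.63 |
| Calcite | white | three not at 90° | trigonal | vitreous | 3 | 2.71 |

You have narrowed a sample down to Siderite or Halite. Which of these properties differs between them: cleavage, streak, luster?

Cleavage: Siderite three not at 90°, Halite three at 90° — distinct.
Streak: both white — no difference.
Luster: both vitreous — no difference.
Cleavage is the diagnostic property here.

cleavage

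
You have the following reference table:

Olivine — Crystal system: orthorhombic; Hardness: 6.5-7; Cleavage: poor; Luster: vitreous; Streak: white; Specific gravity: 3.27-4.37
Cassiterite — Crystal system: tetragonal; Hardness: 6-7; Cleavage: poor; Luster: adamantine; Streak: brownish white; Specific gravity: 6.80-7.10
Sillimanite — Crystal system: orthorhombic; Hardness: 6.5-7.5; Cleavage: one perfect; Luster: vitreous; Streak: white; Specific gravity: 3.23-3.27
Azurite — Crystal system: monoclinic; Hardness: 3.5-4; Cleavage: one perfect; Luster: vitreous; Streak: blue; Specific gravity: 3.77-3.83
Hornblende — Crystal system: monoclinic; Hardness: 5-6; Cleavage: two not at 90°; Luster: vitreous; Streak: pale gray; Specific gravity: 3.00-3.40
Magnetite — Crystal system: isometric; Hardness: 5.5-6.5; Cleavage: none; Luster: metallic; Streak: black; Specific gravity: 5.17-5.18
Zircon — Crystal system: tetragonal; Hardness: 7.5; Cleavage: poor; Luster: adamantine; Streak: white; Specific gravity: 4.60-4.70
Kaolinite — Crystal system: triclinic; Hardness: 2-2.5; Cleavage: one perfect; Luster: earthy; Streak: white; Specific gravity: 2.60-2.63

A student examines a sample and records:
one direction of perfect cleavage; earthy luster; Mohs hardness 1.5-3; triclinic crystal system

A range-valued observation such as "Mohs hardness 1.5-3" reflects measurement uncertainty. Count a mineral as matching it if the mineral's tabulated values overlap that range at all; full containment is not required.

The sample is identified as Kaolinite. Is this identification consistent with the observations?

Consistent

One direction of perfect cleavage — fits Kaolinite (cleavage one perfect).
Earthy luster — fits Kaolinite (earthy luster).
Mohs hardness 1.5-3 — fits Kaolinite (hardness 2-2.5).
Triclinic crystal system — fits Kaolinite (triclinic system).
Every observed property is compatible with the reference values for Kaolinite.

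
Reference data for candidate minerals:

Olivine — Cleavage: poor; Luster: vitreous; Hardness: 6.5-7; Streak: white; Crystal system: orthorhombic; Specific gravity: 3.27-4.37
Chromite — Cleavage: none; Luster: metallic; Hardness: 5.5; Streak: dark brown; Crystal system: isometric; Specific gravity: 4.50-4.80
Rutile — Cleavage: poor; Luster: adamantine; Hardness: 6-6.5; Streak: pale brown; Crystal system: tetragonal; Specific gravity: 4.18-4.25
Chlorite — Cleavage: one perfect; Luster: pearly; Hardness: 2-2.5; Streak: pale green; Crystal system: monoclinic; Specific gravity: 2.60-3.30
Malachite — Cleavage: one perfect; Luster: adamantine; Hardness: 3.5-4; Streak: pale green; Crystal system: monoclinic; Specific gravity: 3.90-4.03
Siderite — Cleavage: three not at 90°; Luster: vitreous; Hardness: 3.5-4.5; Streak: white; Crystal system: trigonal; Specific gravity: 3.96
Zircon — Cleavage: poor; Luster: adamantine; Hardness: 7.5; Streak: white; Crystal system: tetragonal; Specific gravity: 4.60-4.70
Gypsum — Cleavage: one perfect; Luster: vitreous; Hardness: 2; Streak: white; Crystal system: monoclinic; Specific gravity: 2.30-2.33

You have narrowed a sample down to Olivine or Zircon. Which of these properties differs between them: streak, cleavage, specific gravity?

Streak: both white — no difference.
Cleavage: both poor — no difference.
Specific gravity: Olivine 3.27-4.37, Zircon 4.60-4.70 — these differ.
Specific gravity is the diagnostic property here.

specific gravity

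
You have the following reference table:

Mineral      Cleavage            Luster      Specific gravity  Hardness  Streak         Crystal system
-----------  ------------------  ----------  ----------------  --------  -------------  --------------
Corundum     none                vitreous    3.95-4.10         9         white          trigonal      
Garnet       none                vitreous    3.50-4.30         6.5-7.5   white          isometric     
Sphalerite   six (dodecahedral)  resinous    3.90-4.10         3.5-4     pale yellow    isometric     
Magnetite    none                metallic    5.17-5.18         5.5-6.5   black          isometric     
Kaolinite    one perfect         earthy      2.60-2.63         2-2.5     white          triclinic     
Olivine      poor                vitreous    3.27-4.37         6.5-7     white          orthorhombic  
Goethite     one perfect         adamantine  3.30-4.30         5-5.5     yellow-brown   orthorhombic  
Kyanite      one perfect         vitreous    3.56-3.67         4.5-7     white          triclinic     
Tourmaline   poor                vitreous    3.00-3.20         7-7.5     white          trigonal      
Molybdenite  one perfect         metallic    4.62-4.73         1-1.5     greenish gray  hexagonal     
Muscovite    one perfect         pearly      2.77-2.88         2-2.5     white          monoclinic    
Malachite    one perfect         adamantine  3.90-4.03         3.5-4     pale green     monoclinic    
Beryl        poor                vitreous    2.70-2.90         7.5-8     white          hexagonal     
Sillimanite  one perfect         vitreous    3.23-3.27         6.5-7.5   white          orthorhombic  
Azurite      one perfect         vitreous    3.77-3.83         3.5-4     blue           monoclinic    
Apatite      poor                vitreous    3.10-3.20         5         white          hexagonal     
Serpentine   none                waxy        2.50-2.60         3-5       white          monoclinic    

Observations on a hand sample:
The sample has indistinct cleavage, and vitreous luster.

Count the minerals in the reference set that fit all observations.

4

Indistinct cleavage — narrows the field to Olivine, Tourmaline, Beryl, Apatite.
Vitreous luster — all remaining candidates fit.
The minerals that satisfy all observations are Apatite, Beryl, Olivine, Tourmaline.
That is 4 minerals.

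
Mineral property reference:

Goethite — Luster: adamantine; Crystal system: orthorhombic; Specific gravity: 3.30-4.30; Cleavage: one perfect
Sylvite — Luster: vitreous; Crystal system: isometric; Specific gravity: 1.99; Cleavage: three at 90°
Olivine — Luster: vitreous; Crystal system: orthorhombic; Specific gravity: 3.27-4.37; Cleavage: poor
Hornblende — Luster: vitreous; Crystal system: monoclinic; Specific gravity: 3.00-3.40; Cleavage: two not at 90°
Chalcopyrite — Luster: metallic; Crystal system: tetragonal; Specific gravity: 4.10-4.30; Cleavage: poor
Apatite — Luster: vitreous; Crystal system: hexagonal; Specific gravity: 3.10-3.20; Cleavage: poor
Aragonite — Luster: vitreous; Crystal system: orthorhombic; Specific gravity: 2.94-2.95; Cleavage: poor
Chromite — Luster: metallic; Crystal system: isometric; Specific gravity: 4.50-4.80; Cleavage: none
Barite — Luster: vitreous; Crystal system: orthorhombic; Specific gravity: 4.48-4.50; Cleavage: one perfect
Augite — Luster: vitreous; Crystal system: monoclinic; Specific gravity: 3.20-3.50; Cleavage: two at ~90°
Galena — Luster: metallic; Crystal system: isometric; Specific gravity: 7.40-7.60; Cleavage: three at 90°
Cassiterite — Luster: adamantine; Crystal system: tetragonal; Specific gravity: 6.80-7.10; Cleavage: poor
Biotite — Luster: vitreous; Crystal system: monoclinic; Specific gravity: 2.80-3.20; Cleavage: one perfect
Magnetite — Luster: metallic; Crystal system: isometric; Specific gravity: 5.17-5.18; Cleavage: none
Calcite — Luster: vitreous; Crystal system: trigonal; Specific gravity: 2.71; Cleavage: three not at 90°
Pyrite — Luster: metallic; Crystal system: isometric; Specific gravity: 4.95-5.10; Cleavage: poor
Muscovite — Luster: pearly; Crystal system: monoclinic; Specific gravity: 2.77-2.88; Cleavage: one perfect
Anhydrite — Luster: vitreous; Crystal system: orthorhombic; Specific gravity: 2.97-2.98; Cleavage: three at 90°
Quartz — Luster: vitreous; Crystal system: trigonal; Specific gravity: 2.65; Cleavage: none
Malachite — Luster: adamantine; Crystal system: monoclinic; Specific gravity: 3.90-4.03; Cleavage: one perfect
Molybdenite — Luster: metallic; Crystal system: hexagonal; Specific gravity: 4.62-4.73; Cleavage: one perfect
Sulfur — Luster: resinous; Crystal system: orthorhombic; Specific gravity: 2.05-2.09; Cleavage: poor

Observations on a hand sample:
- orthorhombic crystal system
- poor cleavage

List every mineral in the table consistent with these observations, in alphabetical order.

Orthorhombic crystal system — leaves Goethite, Olivine, Aragonite, Barite, Anhydrite, Sulfur.
Poor cleavage is inconsistent with Goethite, Barite, Anhydrite.
The minerals that satisfy all observations are Aragonite, Olivine, Sulfur.

Aragonite, Olivine, Sulfur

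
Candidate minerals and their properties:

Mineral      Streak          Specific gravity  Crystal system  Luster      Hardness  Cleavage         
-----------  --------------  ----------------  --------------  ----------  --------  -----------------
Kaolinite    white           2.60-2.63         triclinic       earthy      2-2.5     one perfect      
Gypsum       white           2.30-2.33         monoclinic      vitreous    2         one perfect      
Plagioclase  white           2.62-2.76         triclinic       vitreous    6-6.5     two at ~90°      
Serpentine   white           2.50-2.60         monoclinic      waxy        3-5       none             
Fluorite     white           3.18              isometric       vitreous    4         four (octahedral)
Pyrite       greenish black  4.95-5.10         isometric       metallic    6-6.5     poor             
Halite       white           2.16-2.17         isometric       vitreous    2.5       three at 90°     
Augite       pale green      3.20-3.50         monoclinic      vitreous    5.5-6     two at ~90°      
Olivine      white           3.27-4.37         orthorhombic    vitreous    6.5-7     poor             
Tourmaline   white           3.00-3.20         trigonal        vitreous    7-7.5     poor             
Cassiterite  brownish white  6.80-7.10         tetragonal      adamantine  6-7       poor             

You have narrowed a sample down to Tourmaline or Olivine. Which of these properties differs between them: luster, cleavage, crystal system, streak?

Luster: both vitreous — no difference.
Cleavage: both poor — no difference.
Crystal system: Tourmaline trigonal, Olivine orthorhombic — these differ.
Streak: both white — no difference.
Crystal system is the diagnostic property here.

crystal system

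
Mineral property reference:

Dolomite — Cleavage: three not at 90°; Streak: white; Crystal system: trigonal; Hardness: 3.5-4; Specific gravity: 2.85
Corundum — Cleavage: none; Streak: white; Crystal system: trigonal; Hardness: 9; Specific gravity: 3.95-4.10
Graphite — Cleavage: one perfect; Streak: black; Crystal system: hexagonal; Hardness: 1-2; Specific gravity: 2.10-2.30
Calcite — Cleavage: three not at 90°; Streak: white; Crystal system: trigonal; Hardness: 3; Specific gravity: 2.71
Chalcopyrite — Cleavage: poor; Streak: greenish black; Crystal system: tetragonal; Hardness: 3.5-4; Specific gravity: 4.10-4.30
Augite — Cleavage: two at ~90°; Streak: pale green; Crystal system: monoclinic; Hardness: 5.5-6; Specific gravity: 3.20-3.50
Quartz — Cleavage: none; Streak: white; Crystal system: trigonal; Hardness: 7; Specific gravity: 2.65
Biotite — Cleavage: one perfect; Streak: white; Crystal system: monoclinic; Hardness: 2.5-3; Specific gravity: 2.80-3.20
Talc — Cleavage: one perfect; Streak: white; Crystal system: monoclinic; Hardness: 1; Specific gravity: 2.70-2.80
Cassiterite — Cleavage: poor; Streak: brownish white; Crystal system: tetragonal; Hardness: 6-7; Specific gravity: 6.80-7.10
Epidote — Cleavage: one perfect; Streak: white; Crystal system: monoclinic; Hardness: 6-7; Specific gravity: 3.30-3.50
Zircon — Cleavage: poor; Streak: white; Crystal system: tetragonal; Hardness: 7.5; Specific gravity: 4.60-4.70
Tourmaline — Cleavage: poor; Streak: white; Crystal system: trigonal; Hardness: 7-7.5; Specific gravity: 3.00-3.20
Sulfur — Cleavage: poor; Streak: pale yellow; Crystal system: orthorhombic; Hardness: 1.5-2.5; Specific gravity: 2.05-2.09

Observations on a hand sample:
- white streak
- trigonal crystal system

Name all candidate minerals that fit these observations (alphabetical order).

Calcite, Corundum, Dolomite, Quartz, Tourmaline

White streak is inconsistent with Graphite, Chalcopyrite, Augite, Cassiterite, Sulfur.
Trigonal crystal system is inconsistent with Biotite, Talc, Epidote, Zircon.
Remaining candidates: Calcite, Corundum, Dolomite, Quartz, Tourmaline.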